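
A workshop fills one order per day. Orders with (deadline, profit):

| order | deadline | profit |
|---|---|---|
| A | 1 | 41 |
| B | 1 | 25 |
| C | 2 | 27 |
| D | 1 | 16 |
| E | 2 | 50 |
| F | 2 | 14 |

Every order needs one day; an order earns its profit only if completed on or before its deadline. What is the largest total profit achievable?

Sort by profit descending; place each in the latest free slot ≤ its deadline.
Profit order: E=50 A=41 C=27 B=25 D=16 F=14
Assign: E→slot 2, A→slot 1, C skipped, B skipped, D skipped, F skipped.
Slots: [1:A] [2:E]
Profit = 41 + 50 = 91

91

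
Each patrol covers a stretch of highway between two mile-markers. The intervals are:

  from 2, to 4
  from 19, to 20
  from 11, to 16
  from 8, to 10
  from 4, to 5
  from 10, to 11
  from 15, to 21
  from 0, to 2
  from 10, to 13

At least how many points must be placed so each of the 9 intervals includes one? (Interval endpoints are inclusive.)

5

Sort by right endpoint; whenever an interval is uncovered, place a point at its right end.
Sorted: [0,2] [2,4] [4,5] [8,10] [10,11] [10,13] [11,16] [19,20] [15,21]
{[0,2],[2,4]} hit by 2; {[4,5]} hit by 5; {[8,10],[10,11],[10,13]} hit by 10; {[11,16]} hit by 16; {[19,20],[15,21]} hit by 20.
Points: 2, 5, 10, 16, 20 (5 total).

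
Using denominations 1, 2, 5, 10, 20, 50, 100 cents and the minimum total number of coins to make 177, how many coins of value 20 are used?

177 = 1×100 + 1×50 + 1×20 + 1×5 + 1×2
Count of 20: 1

1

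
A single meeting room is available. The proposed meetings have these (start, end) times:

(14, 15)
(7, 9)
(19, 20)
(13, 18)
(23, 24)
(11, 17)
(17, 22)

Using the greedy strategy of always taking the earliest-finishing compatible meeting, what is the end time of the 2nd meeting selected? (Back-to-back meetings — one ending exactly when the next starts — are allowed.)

Greedy by earliest finish: after sorting by end time, pick each interval compatible with the last pick.
By end time: (7,9), (14,15), (11,17), (13,18), (19,20), (17,22), (23,24).
Pick (7,9); next start ≥ 9 → (14,15); next start ≥ 15 → (19,20); next start ≥ 20 → (23,24).
Selected: (7,9) (14,15) (19,20) (23,24)

15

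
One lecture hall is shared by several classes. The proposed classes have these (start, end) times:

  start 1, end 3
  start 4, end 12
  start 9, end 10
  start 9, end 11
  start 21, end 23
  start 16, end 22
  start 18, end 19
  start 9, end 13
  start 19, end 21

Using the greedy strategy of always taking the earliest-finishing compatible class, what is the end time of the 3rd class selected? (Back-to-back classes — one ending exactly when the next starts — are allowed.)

19

By end time: (1,3), (9,10), (9,11), (4,12), (9,13), (18,19), (19,21), (16,22), (21,23).
Pick (1,3); next start ≥ 3 → (9,10); next start ≥ 10 → (18,19); next start ≥ 19 → (19,21); next start ≥ 21 → (21,23).
Selected: (1,3) (9,10) (18,19) (19,21) (21,23)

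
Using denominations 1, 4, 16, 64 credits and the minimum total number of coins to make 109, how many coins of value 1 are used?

109 − 1×64→45 − 2×16→13 − 3×4→1 − 1×1→0
Count of 1: 1

1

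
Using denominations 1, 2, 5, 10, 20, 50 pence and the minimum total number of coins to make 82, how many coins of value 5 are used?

Use the largest denomination that fits, subtract, and repeat.
82 = 1×50 + 1×20 + 1×10 + 1×2
Count of 5: 0

0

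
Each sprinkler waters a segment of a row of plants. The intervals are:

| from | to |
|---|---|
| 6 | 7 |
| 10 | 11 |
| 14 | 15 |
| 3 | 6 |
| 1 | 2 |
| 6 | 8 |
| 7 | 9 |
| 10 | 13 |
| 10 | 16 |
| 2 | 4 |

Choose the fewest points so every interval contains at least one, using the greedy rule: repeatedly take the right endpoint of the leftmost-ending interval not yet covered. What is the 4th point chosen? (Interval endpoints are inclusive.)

Process intervals by earliest right end; each time one isn't hit yet, stab at its right endpoint.
By right end: [1,2]  [2,4]  [3,6]  [6,7]  [6,8]  [7,9]  [10,11]  [10,13]  [14,15]  [10,16]
[1,2] uncovered → point at 2; [3,6] uncovered → point at 6; [7,9] uncovered → point at 9; [10,11] uncovered → point at 11; [14,15] uncovered → point at 15.
Points: 2, 6, 9, 11, 15 (5 total).

11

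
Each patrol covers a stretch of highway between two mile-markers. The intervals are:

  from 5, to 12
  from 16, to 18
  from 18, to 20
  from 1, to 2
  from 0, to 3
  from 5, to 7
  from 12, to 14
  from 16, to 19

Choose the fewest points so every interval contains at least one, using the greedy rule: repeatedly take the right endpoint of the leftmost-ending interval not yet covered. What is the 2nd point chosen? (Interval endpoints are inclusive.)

7

Process intervals by earliest right end; each time one isn't hit yet, stab at its right endpoint.
Sorted: [1,2] [0,3] [5,7] [5,12] [12,14] [16,18] [16,19] [18,20]
{[1,2],[0,3]} hit by 2; {[5,7],[5,12]} hit by 7; {[12,14]} hit by 14; {[16,18],[16,19],[18,20]} hit by 18.
Points: 2, 7, 14, 18 (4 total).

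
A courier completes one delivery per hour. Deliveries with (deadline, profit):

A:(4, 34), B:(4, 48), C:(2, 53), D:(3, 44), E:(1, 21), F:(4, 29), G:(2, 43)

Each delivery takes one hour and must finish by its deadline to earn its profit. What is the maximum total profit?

Sort by profit descending; place each in the latest free slot ≤ its deadline.
By profit: C(d2,53), B(d4,48), D(d3,44), G(d2,43), A(d4,34), F(d4,29), E(d1,21)
C→slot 2; B→slot 4; D→slot 3; G→slot 1; A skipped; F skipped; E skipped.
Profit = 43 + 53 + 44 + 48 = 188

188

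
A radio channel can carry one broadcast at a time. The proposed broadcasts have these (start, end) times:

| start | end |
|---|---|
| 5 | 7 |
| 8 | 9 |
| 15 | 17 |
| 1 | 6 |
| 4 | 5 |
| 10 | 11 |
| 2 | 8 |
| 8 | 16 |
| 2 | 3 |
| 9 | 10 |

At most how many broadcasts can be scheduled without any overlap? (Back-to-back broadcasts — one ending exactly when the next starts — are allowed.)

7

Order by finish time; keep every interval that doesn't clash with the previous kept one.
Sorted by end: (2,3)  (4,5)  (1,6)  (5,7)  (2,8)  (8,9)  (9,10)  (10,11)  (8,16)  (15,17)
take (2,3); take (4,5); take (5,7); skip (2,8); take (8,9); take (9,10); take (10,11); take (15,17).
Selected 7 broadcasts.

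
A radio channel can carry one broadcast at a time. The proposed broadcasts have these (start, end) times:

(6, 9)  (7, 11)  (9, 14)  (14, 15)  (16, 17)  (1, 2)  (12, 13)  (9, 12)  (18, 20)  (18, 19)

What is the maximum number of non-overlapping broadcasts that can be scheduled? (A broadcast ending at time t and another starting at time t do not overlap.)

7

Sorted by end: (1,2)  (6,9)  (7,11)  (9,12)  (12,13)  (9,14)  (14,15)  (16,17)  (18,19)  (18,20)
take (1,2); take (6,9); skip (7,11); take (9,12); take (12,13); skip (9,14); take (14,15); take (16,17); take (18,19).
Selected 7 broadcasts.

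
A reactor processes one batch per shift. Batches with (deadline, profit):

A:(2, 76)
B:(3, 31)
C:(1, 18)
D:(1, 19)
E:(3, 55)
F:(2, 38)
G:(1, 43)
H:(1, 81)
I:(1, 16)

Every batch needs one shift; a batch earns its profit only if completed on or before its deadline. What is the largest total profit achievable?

212

Take jobs in profit order; each goes to the latest open slot no later than its deadline.
By profit: H(d1,81), A(d2,76), E(d3,55), G(d1,43), F(d2,38), B(d3,31), D(d1,19), C(d1,18), I(d1,16)
H→slot 1; A→slot 2; E→slot 3; G skipped; F skipped; B skipped; D skipped; C skipped; I skipped.
Profit = 81 + 76 + 55 = 212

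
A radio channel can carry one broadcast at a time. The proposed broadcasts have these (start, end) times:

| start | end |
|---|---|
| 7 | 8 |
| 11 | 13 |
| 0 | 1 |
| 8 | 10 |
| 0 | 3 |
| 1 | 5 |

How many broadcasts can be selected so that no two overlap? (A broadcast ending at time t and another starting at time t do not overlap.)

Sorted by end: (0,1)  (0,3)  (1,5)  (7,8)  (8,10)  (11,13)
take (0,1); take (1,5); take (7,8); take (8,10); take (11,13).
Selected 5 broadcasts.

5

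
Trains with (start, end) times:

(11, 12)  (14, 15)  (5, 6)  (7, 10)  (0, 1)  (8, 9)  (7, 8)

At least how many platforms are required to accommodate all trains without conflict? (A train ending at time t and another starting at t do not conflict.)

2

The answer is the maximum number of intervals overlapping at any instant.
Events (time:±→running): 0:+→1 1:-→0 5:+→1 6:-→0 7:+→1 7:+→2 … peak 2.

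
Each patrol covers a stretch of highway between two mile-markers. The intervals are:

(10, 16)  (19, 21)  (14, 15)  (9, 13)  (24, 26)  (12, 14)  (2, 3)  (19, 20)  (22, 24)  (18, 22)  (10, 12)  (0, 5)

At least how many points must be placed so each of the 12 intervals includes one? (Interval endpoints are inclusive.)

Sort by right endpoint; whenever an interval is uncovered, place a point at its right end.
By right end: [2,3]  [0,5]  [10,12]  [9,13]  [12,14]  [14,15]  [10,16]  [19,20]  [19,21]  [18,22]  [22,24]  [24,26]
[2,3] uncovered → point at 3; [10,12] uncovered → point at 12; [14,15] uncovered → point at 15; [19,20] uncovered → point at 20; [22,24] uncovered → point at 24.
Points: 3, 12, 15, 20, 24 (5 total).

5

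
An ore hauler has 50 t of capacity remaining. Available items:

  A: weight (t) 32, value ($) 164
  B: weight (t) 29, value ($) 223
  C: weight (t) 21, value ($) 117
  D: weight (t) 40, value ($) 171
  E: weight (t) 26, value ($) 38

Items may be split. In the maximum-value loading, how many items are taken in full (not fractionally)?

2

Sort by value per unit weight and fill in that order.
Order: B (223/29=7.69) > C (117/21=5.57) > A (164/32=5.12) > D (171/40=4.28) > E (38/26=1.46)
Fill: take B (29 @ 223) → take C (21 @ 117); 50/50 used.
2 item(s) taken whole.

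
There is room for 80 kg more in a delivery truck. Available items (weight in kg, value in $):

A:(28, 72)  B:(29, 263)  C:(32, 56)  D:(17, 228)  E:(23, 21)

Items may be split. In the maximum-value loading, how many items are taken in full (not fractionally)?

Order: D (228/17=13.41) > B (263/29=9.07) > A (72/28=2.57) > C (56/32=1.75) > E (21/23=0.91)
Fill: take D (17 @ 228) → take B (29 @ 263) → take A (28 @ 72) → take 6/32 of C → 10.50; 80/80 used.
3 item(s) taken whole; one partial (take 6/32 of C).

3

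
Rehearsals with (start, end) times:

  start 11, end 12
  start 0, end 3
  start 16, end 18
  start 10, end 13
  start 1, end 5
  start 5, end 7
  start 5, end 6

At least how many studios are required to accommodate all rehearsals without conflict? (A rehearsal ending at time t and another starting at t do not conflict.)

2

Count concurrent intervals with a sweep; the peak is the room count.
starts: [0, 1, 5, 5, 10, 11, 16]
ends:   [3, 5, 6, 7, 12, 13, 18]
s0→1 s1→2  — peak 2.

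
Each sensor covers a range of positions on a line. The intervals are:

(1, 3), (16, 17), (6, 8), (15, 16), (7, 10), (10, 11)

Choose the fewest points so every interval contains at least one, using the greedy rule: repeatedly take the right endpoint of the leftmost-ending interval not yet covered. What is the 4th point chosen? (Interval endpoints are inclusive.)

16

Process intervals by earliest right end; each time one isn't hit yet, stab at its right endpoint.
Sorted: [1,3] [6,8] [7,10] [10,11] [15,16] [16,17]
{[1,3]} hit by 3; {[6,8],[7,10]} hit by 8; {[10,11]} hit by 11; {[15,16],[16,17]} hit by 16.
Points: 3, 8, 11, 16 (4 total).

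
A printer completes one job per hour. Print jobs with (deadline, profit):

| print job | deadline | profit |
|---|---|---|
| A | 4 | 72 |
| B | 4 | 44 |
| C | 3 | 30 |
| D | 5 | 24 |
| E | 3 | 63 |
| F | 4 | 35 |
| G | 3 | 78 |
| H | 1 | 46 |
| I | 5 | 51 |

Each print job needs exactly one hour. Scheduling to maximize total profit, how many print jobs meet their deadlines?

Take jobs in profit order; each goes to the latest open slot no later than its deadline.
Profit order: G=78 A=72 E=63 I=51 H=46 B=44 F=35 C=30 D=24
Assign: G→slot 3, A→slot 4, E→slot 2, I→slot 5, H→slot 1, B skipped, F skipped, C skipped, D skipped.
Slots: [1:H] [2:E] [3:G] [4:A] [5:I]
5 of 9 scheduled.

5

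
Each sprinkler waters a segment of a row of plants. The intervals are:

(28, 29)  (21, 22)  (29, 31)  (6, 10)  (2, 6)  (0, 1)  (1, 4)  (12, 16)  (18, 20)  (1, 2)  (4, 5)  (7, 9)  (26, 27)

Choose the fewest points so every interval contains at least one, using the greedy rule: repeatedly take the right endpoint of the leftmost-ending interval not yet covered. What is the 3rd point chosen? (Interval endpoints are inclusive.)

9

Sort by right endpoint; whenever an interval is uncovered, place a point at its right end.
Sorted: [0,1] [1,2] [1,4] [4,5] [2,6] [7,9] [6,10] [12,16] [18,20] [21,22] [26,27] [28,29] [29,31]
{[0,1],[1,2],[1,4]} hit by 1; {[4,5],[2,6]} hit by 5; {[7,9],[6,10]} hit by 9; {[12,16]} hit by 16; {[18,20]} hit by 20; {[21,22]} hit by 22; {[26,27]} hit by 27; {[28,29],[29,31]} hit by 29.
Points: 1, 5, 9, 16, 20, 22, 27, 29 (8 total).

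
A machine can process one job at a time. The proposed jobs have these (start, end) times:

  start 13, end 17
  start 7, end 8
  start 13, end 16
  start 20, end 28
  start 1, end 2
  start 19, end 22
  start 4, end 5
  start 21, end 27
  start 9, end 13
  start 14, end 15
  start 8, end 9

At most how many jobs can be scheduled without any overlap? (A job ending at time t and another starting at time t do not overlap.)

Order by finish time; keep every interval that doesn't clash with the previous kept one.
By end time: (1,2), (4,5), (7,8), (8,9), (9,13), (14,15), (13,16), (13,17), (19,22), (21,27), (20,28).
Pick (1,2); next start ≥ 2 → (4,5); next start ≥ 5 → (7,8); next start ≥ 8 → (8,9); next start ≥ 9 → (9,13); next start ≥ 13 → (14,15); next start ≥ 15 → (19,22).
Selected 7 jobs.

7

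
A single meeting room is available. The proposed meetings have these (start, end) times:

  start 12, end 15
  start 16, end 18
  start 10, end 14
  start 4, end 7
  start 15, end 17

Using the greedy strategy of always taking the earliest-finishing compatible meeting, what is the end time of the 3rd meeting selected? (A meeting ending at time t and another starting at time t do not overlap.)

17

Sort by end time and greedily take each interval whose start is ≥ the last chosen end.
Sorted by end: (4,7)  (10,14)  (12,15)  (15,17)  (16,18)
take (4,7); take (10,14); skip (12,15); take (15,17).
Selected: (4,7) (10,14) (15,17)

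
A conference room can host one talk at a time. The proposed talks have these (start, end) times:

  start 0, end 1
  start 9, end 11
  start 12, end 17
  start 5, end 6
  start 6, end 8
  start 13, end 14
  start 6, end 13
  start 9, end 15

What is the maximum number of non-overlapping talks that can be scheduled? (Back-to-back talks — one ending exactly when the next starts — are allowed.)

Order by finish time; keep every interval that doesn't clash with the previous kept one.
Sorted by end: (0,1)  (5,6)  (6,8)  (9,11)  (6,13)  (13,14)  (9,15)  (12,17)
take (0,1); take (5,6); take (6,8); take (9,11); take (13,14); skip (9,15); skip (12,17).
Selected 5 talks.

5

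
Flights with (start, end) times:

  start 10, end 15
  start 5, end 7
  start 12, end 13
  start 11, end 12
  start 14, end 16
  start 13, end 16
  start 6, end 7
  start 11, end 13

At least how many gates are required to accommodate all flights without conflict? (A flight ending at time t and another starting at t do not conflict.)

Count concurrent intervals with a sweep; the peak is the room count.
Events (time:±→running): 5:+→1 6:+→2 7:-→1 7:-→0 10:+→1 11:+→2 11:+→3 … peak 3.

3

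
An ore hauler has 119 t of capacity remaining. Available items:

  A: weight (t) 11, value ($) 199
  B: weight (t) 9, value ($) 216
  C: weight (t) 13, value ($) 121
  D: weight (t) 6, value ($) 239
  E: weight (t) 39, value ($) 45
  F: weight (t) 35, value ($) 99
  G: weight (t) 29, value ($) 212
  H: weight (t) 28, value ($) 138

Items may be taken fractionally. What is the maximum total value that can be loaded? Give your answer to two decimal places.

1190.06

Order: D (239/6=39.83) > B (216/9=24.00) > A (199/11=18.09) > C (121/13=9.31) > G (212/29=7.31) > H (138/28=4.93) > F (99/35=2.83) > E (45/39=1.15)
Fill: take D (6 @ 239) → take B (9 @ 216) → take A (11 @ 199) → take C (13 @ 121) → take G (29 @ 212) → take H (28 @ 138) → take 23/35 of F → 65.06; 119/119 used.
Total value = 1190.06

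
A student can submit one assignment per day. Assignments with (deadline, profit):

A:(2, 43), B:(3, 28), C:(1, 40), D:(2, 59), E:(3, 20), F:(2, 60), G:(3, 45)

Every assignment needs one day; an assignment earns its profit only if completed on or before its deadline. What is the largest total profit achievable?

Take jobs in profit order; each goes to the latest open slot no later than its deadline.
Profit order: F=60 D=59 G=45 A=43 C=40 B=28 E=20
Assign: F→slot 2, D→slot 1, G→slot 3, A skipped, C skipped, B skipped, E skipped.
Slots: [1:D] [2:F] [3:G]
Profit = 59 + 60 + 45 = 164

164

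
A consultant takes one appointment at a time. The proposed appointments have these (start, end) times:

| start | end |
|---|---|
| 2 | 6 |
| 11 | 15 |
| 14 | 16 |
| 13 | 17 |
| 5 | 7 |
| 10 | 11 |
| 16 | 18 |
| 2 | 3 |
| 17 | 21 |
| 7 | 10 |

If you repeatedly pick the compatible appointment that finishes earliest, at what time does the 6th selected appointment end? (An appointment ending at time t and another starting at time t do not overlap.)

Sorted by end: (2,3)  (2,6)  (5,7)  (7,10)  (10,11)  (11,15)  (14,16)  (13,17)  (16,18)  (17,21)
take (2,3); take (5,7); take (7,10); take (10,11); take (11,15); skip (14,16); take (16,18).
Selected: (2,3) (5,7) (7,10) (10,11) (11,15) (16,18)

18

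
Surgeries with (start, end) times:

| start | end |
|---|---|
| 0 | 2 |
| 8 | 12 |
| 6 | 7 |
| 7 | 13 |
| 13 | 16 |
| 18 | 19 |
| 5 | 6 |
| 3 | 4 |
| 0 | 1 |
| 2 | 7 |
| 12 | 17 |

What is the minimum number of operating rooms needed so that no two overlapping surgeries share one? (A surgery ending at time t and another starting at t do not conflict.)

2

starts: [0, 0, 2, 3, 5, 6, 7, 8, 12, 13, 18]
ends:   [1, 2, 4, 6, 7, 7, 12, 13, 16, 17, 19]
s0→1 s0→2  — peak 2.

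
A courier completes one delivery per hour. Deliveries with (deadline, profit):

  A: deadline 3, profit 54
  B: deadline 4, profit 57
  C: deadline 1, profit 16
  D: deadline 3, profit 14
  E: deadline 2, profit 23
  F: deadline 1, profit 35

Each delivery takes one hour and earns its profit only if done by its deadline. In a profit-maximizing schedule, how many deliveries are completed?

Sort by profit descending; place each in the latest free slot ≤ its deadline.
Profit order: B=57 A=54 F=35 E=23 C=16 D=14
Assign: B→slot 4, A→slot 3, F→slot 1, E→slot 2, C skipped, D skipped.
Slots: [1:F] [2:E] [3:A] [4:B]
4 of 6 scheduled.

4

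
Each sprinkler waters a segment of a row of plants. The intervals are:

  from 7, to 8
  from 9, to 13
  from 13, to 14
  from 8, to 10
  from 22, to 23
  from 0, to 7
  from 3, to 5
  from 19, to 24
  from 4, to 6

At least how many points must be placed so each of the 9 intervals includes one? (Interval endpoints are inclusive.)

Sorted: [3,5] [4,6] [0,7] [7,8] [8,10] [9,13] [13,14] [22,23] [19,24]
{[3,5],[4,6],[0,7]} hit by 5; {[7,8],[8,10]} hit by 8; {[9,13],[13,14]} hit by 13; {[22,23],[19,24]} hit by 23.
Points: 5, 8, 13, 23 (4 total).

4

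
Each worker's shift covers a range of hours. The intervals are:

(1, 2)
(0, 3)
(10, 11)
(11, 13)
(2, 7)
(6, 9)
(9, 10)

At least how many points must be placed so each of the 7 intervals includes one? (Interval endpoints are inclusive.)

3

Sort by right endpoint; whenever an interval is uncovered, place a point at its right end.
Sorted: [1,2] [0,3] [2,7] [6,9] [9,10] [10,11] [11,13]
{[1,2],[0,3],[2,7]} hit by 2; {[6,9],[9,10]} hit by 9; {[10,11],[11,13]} hit by 11.
Points: 2, 9, 11 (3 total).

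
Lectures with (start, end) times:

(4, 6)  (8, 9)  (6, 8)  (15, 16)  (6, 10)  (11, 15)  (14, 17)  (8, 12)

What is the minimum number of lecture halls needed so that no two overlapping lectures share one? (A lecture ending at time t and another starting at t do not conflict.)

3

Count concurrent intervals with a sweep; the peak is the room count.
starts: [4, 6, 6, 8, 8, 11, 14, 15]
ends:   [6, 8, 9, 10, 12, 15, 16, 17]
s4→1 e6→0 s6→1 s6→2 e8→1 s8→2 s8→3  — peak 3.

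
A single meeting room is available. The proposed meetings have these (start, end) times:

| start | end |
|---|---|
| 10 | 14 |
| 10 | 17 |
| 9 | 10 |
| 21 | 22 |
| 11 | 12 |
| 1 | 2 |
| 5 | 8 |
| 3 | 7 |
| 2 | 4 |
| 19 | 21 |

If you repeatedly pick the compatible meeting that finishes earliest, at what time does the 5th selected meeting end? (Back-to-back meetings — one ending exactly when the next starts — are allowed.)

Order by finish time; keep every interval that doesn't clash with the previous kept one.
Sorted by end: (1,2)  (2,4)  (3,7)  (5,8)  (9,10)  (11,12)  (10,14)  (10,17)  (19,21)  (21,22)
take (1,2); take (2,4); take (5,8); take (9,10); take (11,12); take (19,21); take (21,22).
Selected: (1,2) (2,4) (5,8) (9,10) (11,12) (19,21) (21,22)

12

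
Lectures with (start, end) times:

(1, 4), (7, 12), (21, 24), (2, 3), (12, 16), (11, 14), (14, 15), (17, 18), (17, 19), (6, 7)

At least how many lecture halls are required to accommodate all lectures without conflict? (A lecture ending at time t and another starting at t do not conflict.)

The answer is the maximum number of intervals overlapping at any instant.
Events (time:±→running): 1:+→1 2:+→2 … peak 2.

2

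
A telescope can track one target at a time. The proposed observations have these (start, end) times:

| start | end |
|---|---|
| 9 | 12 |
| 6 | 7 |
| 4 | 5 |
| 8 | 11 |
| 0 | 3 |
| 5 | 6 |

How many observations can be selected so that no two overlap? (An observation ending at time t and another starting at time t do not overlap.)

5

By end time: (0,3), (4,5), (5,6), (6,7), (8,11), (9,12).
Pick (0,3); next start ≥ 3 → (4,5); next start ≥ 5 → (5,6); next start ≥ 6 → (6,7); next start ≥ 7 → (8,11).
Selected 5 observations.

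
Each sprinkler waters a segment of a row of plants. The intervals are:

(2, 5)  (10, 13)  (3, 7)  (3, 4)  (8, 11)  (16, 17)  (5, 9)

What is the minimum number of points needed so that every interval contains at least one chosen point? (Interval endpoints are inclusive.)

Sorted: [3,4] [2,5] [3,7] [5,9] [8,11] [10,13] [16,17]
{[3,4],[2,5],[3,7]} hit by 4; {[5,9],[8,11]} hit by 9; {[10,13]} hit by 13; {[16,17]} hit by 17.
Points: 4, 9, 13, 17 (4 total).

4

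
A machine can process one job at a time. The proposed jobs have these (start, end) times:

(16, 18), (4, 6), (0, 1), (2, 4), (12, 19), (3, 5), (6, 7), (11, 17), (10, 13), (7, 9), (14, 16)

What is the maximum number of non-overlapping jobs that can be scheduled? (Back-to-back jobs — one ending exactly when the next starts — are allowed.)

Sort by end time and greedily take each interval whose start is ≥ the last chosen end.
By end time: (0,1), (2,4), (3,5), (4,6), (6,7), (7,9), (10,13), (14,16), (11,17), (16,18), (12,19).
Pick (0,1); next start ≥ 1 → (2,4); next start ≥ 4 → (4,6); next start ≥ 6 → (6,7); next start ≥ 7 → (7,9); next start ≥ 9 → (10,13); next start ≥ 13 → (14,16); next start ≥ 16 → (16,18).
Selected 8 jobs.

8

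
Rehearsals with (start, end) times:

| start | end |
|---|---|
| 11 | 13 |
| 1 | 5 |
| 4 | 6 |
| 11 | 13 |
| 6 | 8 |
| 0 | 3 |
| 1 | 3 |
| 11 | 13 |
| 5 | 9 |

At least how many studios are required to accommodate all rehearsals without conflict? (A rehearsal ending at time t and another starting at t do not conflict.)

3

starts: [0, 1, 1, 4, 5, 6, 11, 11, 11]
ends:   [3, 3, 5, 6, 8, 9, 13, 13, 13]
s0→1 s1→2 s1→3  — peak 3.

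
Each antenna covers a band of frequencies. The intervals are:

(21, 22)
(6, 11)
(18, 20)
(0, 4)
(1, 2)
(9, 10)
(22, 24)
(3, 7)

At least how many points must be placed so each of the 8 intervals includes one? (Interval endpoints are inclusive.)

By right end: [1,2]  [0,4]  [3,7]  [9,10]  [6,11]  [18,20]  [21,22]  [22,24]
[1,2] uncovered → point at 2; [3,7] uncovered → point at 7; [9,10] uncovered → point at 10; [18,20] uncovered → point at 20; [21,22] uncovered → point at 22.
Points: 2, 7, 10, 20, 22 (5 total).

5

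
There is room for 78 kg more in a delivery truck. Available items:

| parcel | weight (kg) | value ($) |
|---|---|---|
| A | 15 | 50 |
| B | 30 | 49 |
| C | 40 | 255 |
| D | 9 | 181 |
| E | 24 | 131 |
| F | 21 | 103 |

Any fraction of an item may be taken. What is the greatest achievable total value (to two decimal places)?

Ratios (sorted): D 20.11, C 6.38, E 5.46, F 4.90, A 3.33, B 1.63
take D (9 @ 181); take C (40 @ 255); take E (24 @ 131); take 5/21 of F → 24.52. Capacity used 78/78.
Total value = 591.52

591.52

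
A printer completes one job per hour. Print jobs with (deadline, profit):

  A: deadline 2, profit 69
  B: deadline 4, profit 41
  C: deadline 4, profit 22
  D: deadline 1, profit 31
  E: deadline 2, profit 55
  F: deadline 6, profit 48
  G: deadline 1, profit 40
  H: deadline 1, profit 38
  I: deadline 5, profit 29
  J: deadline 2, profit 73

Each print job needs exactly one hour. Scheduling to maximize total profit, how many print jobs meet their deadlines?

Sort by profit descending; place each in the latest free slot ≤ its deadline.
By profit: J(d2,73), A(d2,69), E(d2,55), F(d6,48), B(d4,41), G(d1,40), H(d1,38), D(d1,31), I(d5,29), C(d4,22)
J→slot 2; A→slot 1; E skipped; F→slot 6; B→slot 4; G skipped; H skipped; D skipped; I→slot 5; C→slot 3.
6 of 10 scheduled.

6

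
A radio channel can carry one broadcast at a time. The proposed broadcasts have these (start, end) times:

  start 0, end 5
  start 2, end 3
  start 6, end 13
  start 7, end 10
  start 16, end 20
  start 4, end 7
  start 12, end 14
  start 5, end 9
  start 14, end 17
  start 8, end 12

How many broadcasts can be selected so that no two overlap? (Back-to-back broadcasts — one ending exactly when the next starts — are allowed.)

Sorted by end: (2,3)  (0,5)  (4,7)  (5,9)  (7,10)  (8,12)  (6,13)  (12,14)  (14,17)  (16,20)
take (2,3); take (4,7); take (7,10); skip (6,13); take (12,14); take (14,17).
Selected 5 broadcasts.

5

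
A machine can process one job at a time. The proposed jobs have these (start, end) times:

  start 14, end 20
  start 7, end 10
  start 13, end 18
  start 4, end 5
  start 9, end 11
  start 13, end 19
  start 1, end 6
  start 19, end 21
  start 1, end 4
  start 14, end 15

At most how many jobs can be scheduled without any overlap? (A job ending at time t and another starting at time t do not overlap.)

5

By end time: (1,4), (4,5), (1,6), (7,10), (9,11), (14,15), (13,18), (13,19), (14,20), (19,21).
Pick (1,4); next start ≥ 4 → (4,5); next start ≥ 5 → (7,10); next start ≥ 10 → (14,15); next start ≥ 15 → (19,21).
Selected 5 jobs.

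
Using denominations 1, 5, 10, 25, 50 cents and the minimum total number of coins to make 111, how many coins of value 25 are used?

Use the largest denomination that fits, subtract, and repeat.
111 = 2×50 + 1×10 + 1×1
Count of 25: 0

0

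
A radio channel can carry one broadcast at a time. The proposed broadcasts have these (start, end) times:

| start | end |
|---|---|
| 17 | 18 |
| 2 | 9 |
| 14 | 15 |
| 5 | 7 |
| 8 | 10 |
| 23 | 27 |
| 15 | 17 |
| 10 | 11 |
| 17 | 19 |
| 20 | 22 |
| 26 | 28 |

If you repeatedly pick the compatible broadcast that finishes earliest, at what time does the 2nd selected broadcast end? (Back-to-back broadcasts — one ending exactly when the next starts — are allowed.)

Greedy by earliest finish: after sorting by end time, pick each interval compatible with the last pick.
Sorted by end: (5,7)  (2,9)  (8,10)  (10,11)  (14,15)  (15,17)  (17,18)  (17,19)  (20,22)  (23,27)  (26,28)
take (5,7); take (8,10); take (10,11); take (14,15); take (15,17); take (17,18); take (20,22); take (23,27); skip (26,28).
Selected: (5,7) (8,10) (10,11) (14,15) (15,17) (17,18) (20,22) (23,27)

10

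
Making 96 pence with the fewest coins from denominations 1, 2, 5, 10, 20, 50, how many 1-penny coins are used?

1

Use the largest denomination that fits, subtract, and repeat.
96 = 1×50 + 2×20 + 1×5 + 1×1
Count of 1: 1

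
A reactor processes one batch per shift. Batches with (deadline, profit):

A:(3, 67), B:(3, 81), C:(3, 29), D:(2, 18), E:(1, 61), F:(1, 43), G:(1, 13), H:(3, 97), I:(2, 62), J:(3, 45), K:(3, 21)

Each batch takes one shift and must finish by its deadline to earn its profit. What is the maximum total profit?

245

Take jobs in profit order; each goes to the latest open slot no later than its deadline.
By profit: H(d3,97), B(d3,81), A(d3,67), I(d2,62), E(d1,61), J(d3,45), F(d1,43), C(d3,29), K(d3,21), D(d2,18), G(d1,13)
H→slot 3; B→slot 2; A→slot 1; I skipped; E skipped; J skipped; F skipped; C skipped; K skipped; D skipped; G skipped.
Profit = 67 + 81 + 97 = 245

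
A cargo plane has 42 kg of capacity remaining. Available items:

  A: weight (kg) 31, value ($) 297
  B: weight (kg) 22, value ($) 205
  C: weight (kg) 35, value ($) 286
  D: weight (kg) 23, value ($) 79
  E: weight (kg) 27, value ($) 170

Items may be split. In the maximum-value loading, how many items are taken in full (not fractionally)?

1

Order: A (297/31=9.58) > B (205/22=9.32) > C (286/35=8.17) > E (170/27=6.30) > D (79/23=3.43)
Fill: take A (31 @ 297) → take 11/22 of B → 102.50; 42/42 used.
1 item(s) taken whole; one partial (take 11/22 of B).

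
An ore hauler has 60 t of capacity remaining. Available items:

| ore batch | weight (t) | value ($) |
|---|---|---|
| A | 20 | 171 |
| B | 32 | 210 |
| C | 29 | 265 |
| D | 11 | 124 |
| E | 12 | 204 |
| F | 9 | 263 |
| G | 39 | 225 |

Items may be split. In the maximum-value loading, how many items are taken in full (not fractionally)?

Sort by value per unit weight and fill in that order.
Order: F (263/9=29.22) > E (204/12=17.00) > D (124/11=11.27) > C (265/29=9.14) > A (171/20=8.55) > B (210/32=6.56) > G (225/39=5.77)
Fill: take F (9 @ 263) → take E (12 @ 204) → take D (11 @ 124) → take 28/29 of C → 255.86; 60/60 used.
3 item(s) taken whole; one partial (take 28/29 of C).

3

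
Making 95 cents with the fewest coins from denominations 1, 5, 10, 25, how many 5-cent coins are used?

Greedy: take as many of the largest coin as possible, then repeat with the remainder.
95 − 3×25→20 − 2×10→0
Count of 5: 0

0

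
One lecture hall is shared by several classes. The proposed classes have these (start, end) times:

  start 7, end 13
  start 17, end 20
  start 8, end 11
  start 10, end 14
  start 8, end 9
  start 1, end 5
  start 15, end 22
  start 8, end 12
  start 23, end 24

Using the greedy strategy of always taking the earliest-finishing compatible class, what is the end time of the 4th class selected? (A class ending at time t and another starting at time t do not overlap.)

20

Sorted by end: (1,5)  (8,9)  (8,11)  (8,12)  (7,13)  (10,14)  (17,20)  (15,22)  (23,24)
take (1,5); take (8,9); skip (8,11); skip (8,12); take (10,14); take (17,20); take (23,24).
Selected: (1,5) (8,9) (10,14) (17,20) (23,24)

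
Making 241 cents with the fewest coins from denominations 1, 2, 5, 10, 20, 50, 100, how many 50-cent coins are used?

0

Use the largest denomination that fits, subtract, and repeat.
241 − 2×100→41 − 2×20→1 − 1×1→0
Count of 50: 0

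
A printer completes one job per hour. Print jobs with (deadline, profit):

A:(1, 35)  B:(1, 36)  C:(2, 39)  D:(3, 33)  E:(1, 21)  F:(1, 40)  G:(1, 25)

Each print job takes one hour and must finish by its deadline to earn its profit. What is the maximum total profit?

By profit: F(d1,40), C(d2,39), B(d1,36), A(d1,35), D(d3,33), G(d1,25), E(d1,21)
F→slot 1; C→slot 2; B skipped; A skipped; D→slot 3; G skipped; E skipped.
Profit = 40 + 39 + 33 = 112

112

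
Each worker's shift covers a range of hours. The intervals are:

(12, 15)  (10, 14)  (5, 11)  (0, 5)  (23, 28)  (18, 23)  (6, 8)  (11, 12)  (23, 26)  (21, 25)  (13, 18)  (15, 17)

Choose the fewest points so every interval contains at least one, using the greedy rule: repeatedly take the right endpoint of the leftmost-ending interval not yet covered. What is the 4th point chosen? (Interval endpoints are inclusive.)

17

Sorted: [0,5] [6,8] [5,11] [11,12] [10,14] [12,15] [15,17] [13,18] [18,23] [21,25] [23,26] [23,28]
{[0,5]} hit by 5; {[6,8],[5,11]} hit by 8; {[11,12],[10,14],[12,15]} hit by 12; {[15,17],[13,18]} hit by 17; {[18,23],[21,25],[23,26],[23,28]} hit by 23.
Points: 5, 8, 12, 17, 23 (5 total).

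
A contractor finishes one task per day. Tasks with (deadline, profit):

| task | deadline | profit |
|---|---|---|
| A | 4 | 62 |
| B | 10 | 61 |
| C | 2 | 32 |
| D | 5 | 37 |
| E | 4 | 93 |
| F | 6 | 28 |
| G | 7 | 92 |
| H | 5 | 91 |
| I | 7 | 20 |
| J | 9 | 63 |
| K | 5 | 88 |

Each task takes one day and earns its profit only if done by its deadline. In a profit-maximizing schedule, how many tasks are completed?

9

Profit order: E=93 G=92 H=91 K=88 J=63 A=62 B=61 D=37 C=32 F=28 I=20
Assign: E→slot 4, G→slot 7, H→slot 5, K→slot 3, J→slot 9, A→slot 2, B→slot 10, D→slot 1, C skipped, F→slot 6, I skipped.
Slots: [1:D] [2:A] [3:K] [4:E] [5:H] [6:F] [7:G] [9:J] [10:B]
9 of 11 scheduled.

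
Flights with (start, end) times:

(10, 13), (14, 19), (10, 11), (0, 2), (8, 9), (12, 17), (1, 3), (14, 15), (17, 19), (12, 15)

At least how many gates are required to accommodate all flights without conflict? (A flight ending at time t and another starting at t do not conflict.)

The answer is the maximum number of intervals overlapping at any instant.
Events (time:±→running): 0:+→1 1:+→2 2:-→1 3:-→0 8:+→1 9:-→0 10:+→1 10:+→2 11:-→1 12:+→2 12:+→3 13:-→2 14:+→3 14:+→4 … peak 4.

4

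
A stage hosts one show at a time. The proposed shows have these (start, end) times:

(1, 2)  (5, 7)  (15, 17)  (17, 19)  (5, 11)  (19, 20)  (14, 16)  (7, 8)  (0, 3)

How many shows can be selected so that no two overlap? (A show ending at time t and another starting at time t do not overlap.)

6

Order by finish time; keep every interval that doesn't clash with the previous kept one.
By end time: (1,2), (0,3), (5,7), (7,8), (5,11), (14,16), (15,17), (17,19), (19,20).
Pick (1,2); next start ≥ 2 → (5,7); next start ≥ 7 → (7,8); next start ≥ 8 → (14,16); next start ≥ 16 → (17,19); next start ≥ 19 → (19,20).
Selected 6 shows.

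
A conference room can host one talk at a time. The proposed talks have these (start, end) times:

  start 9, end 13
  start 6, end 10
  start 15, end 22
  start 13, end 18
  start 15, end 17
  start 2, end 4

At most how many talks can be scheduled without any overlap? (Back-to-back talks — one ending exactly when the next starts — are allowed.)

3

Sorted by end: (2,4)  (6,10)  (9,13)  (15,17)  (13,18)  (15,22)
take (2,4); take (6,10); take (15,17); skip (13,18).
Selected 3 talks.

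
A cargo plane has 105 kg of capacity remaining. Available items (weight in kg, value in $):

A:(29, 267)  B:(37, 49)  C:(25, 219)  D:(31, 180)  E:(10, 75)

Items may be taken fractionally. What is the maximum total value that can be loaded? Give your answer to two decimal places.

754.24

Sort by value per unit weight and fill in that order.
Order: A (267/29=9.21) > C (219/25=8.76) > E (75/10=7.50) > D (180/31=5.81) > B (49/37=1.32)
Fill: take A (29 @ 267) → take C (25 @ 219) → take E (10 @ 75) → take D (31 @ 180) → take 10/37 of B → 13.24; 105/105 used.
Total value = 754.24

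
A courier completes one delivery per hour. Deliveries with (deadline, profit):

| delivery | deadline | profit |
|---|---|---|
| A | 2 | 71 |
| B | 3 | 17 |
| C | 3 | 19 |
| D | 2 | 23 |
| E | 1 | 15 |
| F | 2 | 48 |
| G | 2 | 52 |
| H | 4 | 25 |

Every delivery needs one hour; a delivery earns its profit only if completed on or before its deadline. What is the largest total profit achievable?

Sort by profit descending; place each in the latest free slot ≤ its deadline.
By profit: A(d2,71), G(d2,52), F(d2,48), H(d4,25), D(d2,23), C(d3,19), B(d3,17), E(d1,15)
A→slot 2; G→slot 1; F skipped; H→slot 4; D skipped; C→slot 3; B skipped; E skipped.
Profit = 52 + 71 + 19 + 25 = 167

167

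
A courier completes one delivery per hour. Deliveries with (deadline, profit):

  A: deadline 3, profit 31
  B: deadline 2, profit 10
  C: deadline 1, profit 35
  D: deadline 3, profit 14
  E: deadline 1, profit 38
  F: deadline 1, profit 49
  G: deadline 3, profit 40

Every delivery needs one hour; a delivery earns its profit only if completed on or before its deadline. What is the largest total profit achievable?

Sort by profit descending; place each in the latest free slot ≤ its deadline.
By profit: F(d1,49), G(d3,40), E(d1,38), C(d1,35), A(d3,31), D(d3,14), B(d2,10)
F→slot 1; G→slot 3; E skipped; C skipped; A→slot 2; D skipped; B skipped.
Profit = 49 + 31 + 40 = 120

120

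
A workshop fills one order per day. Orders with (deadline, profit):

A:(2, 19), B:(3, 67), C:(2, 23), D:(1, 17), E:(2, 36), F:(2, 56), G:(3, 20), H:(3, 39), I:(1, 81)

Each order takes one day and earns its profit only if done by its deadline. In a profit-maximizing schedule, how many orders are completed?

By profit: I(d1,81), B(d3,67), F(d2,56), H(d3,39), E(d2,36), C(d2,23), G(d3,20), A(d2,19), D(d1,17)
I→slot 1; B→slot 3; F→slot 2; H skipped; E skipped; C skipped; G skipped; A skipped; D skipped.
3 of 9 scheduled.

3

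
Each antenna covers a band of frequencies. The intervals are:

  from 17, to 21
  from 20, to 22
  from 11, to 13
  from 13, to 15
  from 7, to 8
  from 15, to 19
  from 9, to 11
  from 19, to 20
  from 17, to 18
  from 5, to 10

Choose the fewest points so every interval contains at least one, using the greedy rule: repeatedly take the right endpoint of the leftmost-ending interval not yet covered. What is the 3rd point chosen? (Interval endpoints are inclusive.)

15

Sort by right endpoint; whenever an interval is uncovered, place a point at its right end.
By right end: [7,8]  [5,10]  [9,11]  [11,13]  [13,15]  [17,18]  [15,19]  [19,20]  [17,21]  [20,22]
[7,8] uncovered → point at 8; [9,11] uncovered → point at 11; [13,15] uncovered → point at 15; [17,18] uncovered → point at 18; [19,20] uncovered → point at 20.
Points: 8, 11, 15, 18, 20 (5 total).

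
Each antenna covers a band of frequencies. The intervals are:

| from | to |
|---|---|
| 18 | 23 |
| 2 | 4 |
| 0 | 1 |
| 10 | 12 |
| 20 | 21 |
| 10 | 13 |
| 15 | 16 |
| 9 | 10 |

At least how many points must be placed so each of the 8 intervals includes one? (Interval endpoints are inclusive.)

5

Process intervals by earliest right end; each time one isn't hit yet, stab at its right endpoint.
Sorted: [0,1] [2,4] [9,10] [10,12] [10,13] [15,16] [20,21] [18,23]
{[0,1]} hit by 1; {[2,4]} hit by 4; {[9,10],[10,12],[10,13]} hit by 10; {[15,16]} hit by 16; {[20,21],[18,23]} hit by 21.
Points: 1, 4, 10, 16, 21 (5 total).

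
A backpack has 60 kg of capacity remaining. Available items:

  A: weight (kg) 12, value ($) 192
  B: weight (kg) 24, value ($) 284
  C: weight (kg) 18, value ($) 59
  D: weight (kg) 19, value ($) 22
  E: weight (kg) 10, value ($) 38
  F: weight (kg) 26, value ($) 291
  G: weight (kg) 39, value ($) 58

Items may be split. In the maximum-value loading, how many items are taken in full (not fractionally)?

2

Greedy by value/weight ratio, highest first.
Order: A (192/12=16.00) > B (284/24=11.83) > F (291/26=11.19) > E (38/10=3.80) > C (59/18=3.28) > G (58/39=1.49) > D (22/19=1.16)
Fill: take A (12 @ 192) → take B (24 @ 284) → take 24/26 of F → 268.62; 60/60 used.
2 item(s) taken whole; one partial (take 24/26 of F).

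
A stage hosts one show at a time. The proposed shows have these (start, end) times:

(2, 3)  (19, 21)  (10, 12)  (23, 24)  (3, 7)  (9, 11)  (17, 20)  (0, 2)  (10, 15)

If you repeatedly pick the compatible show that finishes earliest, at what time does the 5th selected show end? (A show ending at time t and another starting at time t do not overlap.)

20

By end time: (0,2), (2,3), (3,7), (9,11), (10,12), (10,15), (17,20), (19,21), (23,24).
Pick (0,2); next start ≥ 2 → (2,3); next start ≥ 3 → (3,7); next start ≥ 7 → (9,11); next start ≥ 11 → (17,20); next start ≥ 20 → (23,24).
Selected: (0,2) (2,3) (3,7) (9,11) (17,20) (23,24)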